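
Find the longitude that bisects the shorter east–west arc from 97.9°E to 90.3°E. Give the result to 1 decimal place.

Signed shortest Δλ from +97.9° to +90.3° is -7.6°.
Midpoint longitude = +97.9° + (-7.6°)/2 = +97.9° − 3.8° = +94.1°.

94.1°E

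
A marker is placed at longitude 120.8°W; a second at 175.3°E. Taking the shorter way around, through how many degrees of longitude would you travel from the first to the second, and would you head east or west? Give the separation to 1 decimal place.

Raw difference: 175.3 − -120.8 = 296.1°.
Normalise into (−180°, 180°]: 296.1° − 360° = -63.9°.
Negative ⇒ the second point lies to the west; separation 63.9°.

63.9° west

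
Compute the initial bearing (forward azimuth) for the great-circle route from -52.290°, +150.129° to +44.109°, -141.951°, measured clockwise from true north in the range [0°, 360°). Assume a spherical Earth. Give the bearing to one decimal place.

Δλ = -141.951 − 150.129 = -292.080°; wrapped into (−180°, 180°]: 67.920°.
θ = atan2( sin Δλ · cos φ₂ , cos φ₁ · sin φ₂ − sin φ₁ · cos φ₂ · cos Δλ )
  = atan2(0.66536, 0.63926) = 46.146° → normalised to [0°, 360°): 46.146°.

46.1°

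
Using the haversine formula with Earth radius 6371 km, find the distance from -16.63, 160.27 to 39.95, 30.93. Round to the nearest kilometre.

Δλ = 30.93 − 160.27 = -129.34°.
Δφ = 39.95 − -16.63 = 56.58°.
a = sin²(Δφ/2) + cos φ₁ · cos φ₂ · sin²(Δλ/2) = 0.824704.
c = 2·atan2(√a, √(1−a)) = 2.27760 rad → d = 6371·c ≈ 14510.61 km.

14511 km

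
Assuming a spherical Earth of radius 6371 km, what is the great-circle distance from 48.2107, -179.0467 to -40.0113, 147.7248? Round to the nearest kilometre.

Δλ = 147.7248 − -179.0467 = 326.7715°; wrapped into (−180°, 180°]: -33.2285°.
Δφ = -40.0113 − 48.2107 = -88.2220°.
a = sin²(Δφ/2) + cos φ₁ · cos φ₂ · sin²(Δλ/2) = 0.526214.
c = 2·atan2(√a, √(1−a)) = 1.62325 rad → d = 6371·c ≈ 10341.72 km.

10342 km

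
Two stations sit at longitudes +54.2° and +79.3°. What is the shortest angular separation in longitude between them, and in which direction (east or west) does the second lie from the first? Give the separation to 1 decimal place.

25.1° east

Raw difference: 79.3 − 54.2 = 25.1°.
Normalise into (−180°, 180°]: 25.1° stays 25.1°.
Positive ⇒ the second point lies to the east; separation 25.1°.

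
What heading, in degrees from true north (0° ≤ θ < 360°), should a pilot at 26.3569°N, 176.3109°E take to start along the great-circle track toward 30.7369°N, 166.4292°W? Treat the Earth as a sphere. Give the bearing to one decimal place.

69.9°

Δλ = -166.4292 − 176.3109 = -342.7401°; wrapped into (−180°, 180°]: 17.2599°.
θ = atan2( sin Δλ · cos φ₂ , cos φ₁ · sin φ₂ − sin φ₁ · cos φ₂ · cos Δλ )
  = atan2(0.25503, 0.09355) = 69.855° → normalised to [0°, 360°): 69.855°.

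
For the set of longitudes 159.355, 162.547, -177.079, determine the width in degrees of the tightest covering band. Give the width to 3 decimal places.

23.566°

Sort the longitudes: -177.079°, +159.355°, +162.547°.
Eastward gaps between consecutive values (wrapping around): 336.434°, 3.192°, 20.374°.
Largest gap = 336.434° ⇒ minimal covering band is its complement: 360° − 336.434° = 23.566°.
Band runs from +159.355° eastward to -177.079°, crossing the antimeridian.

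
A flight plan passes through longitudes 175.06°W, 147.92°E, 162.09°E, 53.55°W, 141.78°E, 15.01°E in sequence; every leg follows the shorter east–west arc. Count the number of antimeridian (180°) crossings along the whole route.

3

Leg 1: -175.06° → +147.92°, shortest Δλ = -37.02° (west) — crosses 180°.
Leg 2: +147.92° → +162.09°, shortest Δλ = 14.17° (east) — does not cross 180°.
Leg 3: +162.09° → -53.55°, shortest Δλ = 144.36° (east) — crosses 180°.
Leg 4: -53.55° → +141.78°, shortest Δλ = -164.67° (west) — crosses 180°.
Leg 5: +141.78° → +15.01°, shortest Δλ = -126.77° (west) — does not cross 180°.
Total crossings: 3.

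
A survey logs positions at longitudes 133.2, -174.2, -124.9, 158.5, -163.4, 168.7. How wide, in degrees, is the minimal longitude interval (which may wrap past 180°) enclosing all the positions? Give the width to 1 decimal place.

101.9°

Sort the longitudes: -174.2°, -163.4°, -124.9°, +133.2°, +158.5°, +168.7°.
Eastward gaps between consecutive values (wrapping around): 10.8°, 38.5°, 258.1°, 25.3°, 10.2°, 17.1°.
Largest gap = 258.1° ⇒ minimal covering band is its complement: 360° − 258.1° = 101.9°.
Band runs from +133.2° eastward to -124.9°, crossing the antimeridian.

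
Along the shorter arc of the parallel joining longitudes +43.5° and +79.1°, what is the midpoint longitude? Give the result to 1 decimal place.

+61.3°

Signed shortest Δλ from +43.5° to +79.1° is +35.6°.
Midpoint longitude = +43.5° + (+35.6°)/2 = +43.5° + 17.8° = +61.3°.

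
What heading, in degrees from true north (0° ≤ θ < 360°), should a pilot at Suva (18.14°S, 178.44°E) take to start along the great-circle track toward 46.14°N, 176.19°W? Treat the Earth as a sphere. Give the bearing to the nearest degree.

Δλ = -176.19 − 178.44 = -354.63°; wrapped into (−180°, 180°]: 5.37°.
θ = atan2( sin Δλ · cos φ₂ , cos φ₁ · sin φ₂ − sin φ₁ · cos φ₂ · cos Δλ )
  = atan2(0.06485, 0.89998) = 4.121° → normalised to [0°, 360°): 4.121°.

4°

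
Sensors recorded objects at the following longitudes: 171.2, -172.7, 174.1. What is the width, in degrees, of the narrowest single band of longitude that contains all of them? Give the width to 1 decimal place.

16.1°

Sort the longitudes: -172.7°, +171.2°, +174.1°.
Eastward gaps between consecutive values (wrapping around): 343.9°, 2.9°, 13.2°.
Largest gap = 343.9° ⇒ minimal covering band is its complement: 360° − 343.9° = 16.1°.
Band runs from +171.2° eastward to -172.7°, crossing the antimeridian.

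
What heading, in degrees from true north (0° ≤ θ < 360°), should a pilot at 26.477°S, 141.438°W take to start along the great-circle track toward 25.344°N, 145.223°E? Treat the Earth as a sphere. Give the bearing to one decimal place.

299.9°

Δλ = 145.223 − -141.438 = 286.661°; wrapped into (−180°, 180°]: -73.339°.
θ = atan2( sin Δλ · cos φ₂ , cos φ₁ · sin φ₂ − sin φ₁ · cos φ₂ · cos Δλ )
  = atan2(-0.86581, 0.49868) = -60.060° → normalised to [0°, 360°): 299.940°.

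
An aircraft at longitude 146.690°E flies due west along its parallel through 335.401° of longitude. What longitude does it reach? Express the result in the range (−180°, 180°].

Start at +146.690°; shift −335.401° → -188.711°.
-188.711° lies outside (−180°, 180°]; add 360° → +171.289°.

171.289°E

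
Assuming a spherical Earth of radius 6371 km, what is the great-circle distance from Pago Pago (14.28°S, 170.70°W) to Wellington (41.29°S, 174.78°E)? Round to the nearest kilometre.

3315 km

Δλ = 174.78 − -170.70 = 345.48°; wrapped into (−180°, 180°]: -14.52°.
Δφ = -41.29 − -14.28 = -27.01°.
a = sin²(Δφ/2) + cos φ₁ · cos φ₂ · sin²(Δλ/2) = 0.066165.
c = 2·atan2(√a, √(1−a)) = 0.52030 rad → d = 6371·c ≈ 3314.83 km.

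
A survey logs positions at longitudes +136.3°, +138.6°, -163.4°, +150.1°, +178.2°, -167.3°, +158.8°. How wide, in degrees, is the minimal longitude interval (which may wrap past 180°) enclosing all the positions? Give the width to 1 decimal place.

60.3°

Sort the longitudes: -167.3°, -163.4°, +136.3°, +138.6°, +150.1°, +158.8°, +178.2°.
Eastward gaps between consecutive values (wrapping around): 3.9°, 299.7°, 2.3°, 11.5°, 8.7°, 19.4°, 14.5°.
Largest gap = 299.7° ⇒ minimal covering band is its complement: 360° − 299.7° = 60.3°.
Band runs from +136.3° eastward to -163.4°, crossing the antimeridian.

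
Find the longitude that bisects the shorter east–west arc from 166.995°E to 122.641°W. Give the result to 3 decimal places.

Signed shortest Δλ from +166.995° to -122.641° is +70.364°.
Midpoint longitude = +166.995° + (+70.364°)/2 = +166.995° + 35.182° = +202.177°.
Normalise into (−180°, 180°]: -157.823°.
(The naïve average (+166.995 + -122.641)/2 = 22.177° is on the wrong side of the globe.)

157.823°W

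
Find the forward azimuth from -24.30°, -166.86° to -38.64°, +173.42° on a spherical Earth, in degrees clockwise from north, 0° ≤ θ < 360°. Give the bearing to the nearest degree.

225°

Δλ = 173.42 − -166.86 = 340.28°; wrapped into (−180°, 180°]: -19.72°.
θ = atan2( sin Δλ · cos φ₂ , cos φ₁ · sin φ₂ − sin φ₁ · cos φ₂ · cos Δλ )
  = atan2(-0.26356, -0.26653) = -135.321° → normalised to [0°, 360°): 224.679°.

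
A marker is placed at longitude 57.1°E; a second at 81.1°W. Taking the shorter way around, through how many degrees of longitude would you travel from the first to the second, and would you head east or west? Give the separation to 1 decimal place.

138.2° west

Raw difference: -81.1 − 57.1 = -138.2°.
Normalise into (−180°, 180°]: -138.2° stays -138.2°.
Negative ⇒ the second point lies to the west; separation 138.2°.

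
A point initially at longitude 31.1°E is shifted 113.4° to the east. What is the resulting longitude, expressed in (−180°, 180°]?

144.5°E

Start at +31.1°; shift +113.4° → +144.5°.
+144.5° already lies in (−180°, 180°].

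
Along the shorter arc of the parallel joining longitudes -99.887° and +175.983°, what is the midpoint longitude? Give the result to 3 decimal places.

Signed shortest Δλ from -99.887° to +175.983° is -84.130°.
Midpoint longitude = -99.887° + (-84.130°)/2 = -99.887° − 42.065° = -141.952°.
(The naïve average (-99.887 + +175.983)/2 = 38.048° is on the wrong side of the globe.)

-141.952°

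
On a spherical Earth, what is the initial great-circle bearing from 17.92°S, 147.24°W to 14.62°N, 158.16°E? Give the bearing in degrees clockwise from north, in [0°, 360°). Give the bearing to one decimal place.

297.6°

Δλ = 158.16 − -147.24 = 305.40°; wrapped into (−180°, 180°]: -54.60°.
θ = atan2( sin Δλ · cos φ₂ , cos φ₁ · sin φ₂ − sin φ₁ · cos φ₂ · cos Δλ )
  = atan2(-0.78873, 0.41263) = -62.384° → normalised to [0°, 360°): 297.616°.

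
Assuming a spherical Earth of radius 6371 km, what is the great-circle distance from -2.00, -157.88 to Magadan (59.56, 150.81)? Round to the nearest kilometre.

8157 km

Δλ = 150.81 − -157.88 = 308.69°; wrapped into (−180°, 180°]: -51.31°.
Δφ = 59.56 − -2.00 = 61.56°.
a = sin²(Δφ/2) + cos φ₁ · cos φ₂ · sin²(Δλ/2) = 0.356790.
c = 2·atan2(√a, √(1−a)) = 1.28031 rad → d = 6371·c ≈ 8156.85 km.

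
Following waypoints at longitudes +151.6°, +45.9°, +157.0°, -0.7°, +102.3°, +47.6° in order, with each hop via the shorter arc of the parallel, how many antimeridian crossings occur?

0

Leg 1: +151.6° → +45.9°, shortest Δλ = -105.7° (west) — does not cross 180°.
Leg 2: +45.9° → +157.0°, shortest Δλ = 111.1° (east) — does not cross 180°.
Leg 3: +157.0° → -0.7°, shortest Δλ = -157.7° (west) — does not cross 180°.
Leg 4: -0.7° → +102.3°, shortest Δλ = 103.0° (east) — does not cross 180°.
Leg 5: +102.3° → +47.6°, shortest Δλ = -54.7° (west) — does not cross 180°.
Total crossings: 0.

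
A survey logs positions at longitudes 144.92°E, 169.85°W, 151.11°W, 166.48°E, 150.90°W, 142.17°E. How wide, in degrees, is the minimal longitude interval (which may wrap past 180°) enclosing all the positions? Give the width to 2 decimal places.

66.93°

Sort the longitudes: -169.85°, -151.11°, -150.90°, +142.17°, +144.92°, +166.48°.
Eastward gaps between consecutive values (wrapping around): 18.74°, 0.21°, 293.07°, 2.75°, 21.56°, 23.67°.
Largest gap = 293.07° ⇒ minimal covering band is its complement: 360° − 293.07° = 66.93°.
Band runs from +142.17° eastward to -150.90°, crossing the antimeridian.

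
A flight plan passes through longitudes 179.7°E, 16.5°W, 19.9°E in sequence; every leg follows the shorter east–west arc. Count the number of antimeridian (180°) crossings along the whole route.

1

Leg 1: +179.7° → -16.5°, shortest Δλ = 163.8° (east) — crosses 180°.
Leg 2: -16.5° → +19.9°, shortest Δλ = 36.4° (east) — does not cross 180°.
Total crossings: 1.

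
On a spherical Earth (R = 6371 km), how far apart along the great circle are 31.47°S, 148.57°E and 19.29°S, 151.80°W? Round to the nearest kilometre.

Δλ = -151.80 − 148.57 = -300.37°; wrapped into (−180°, 180°]: 59.63°.
Δφ = -19.29 − -31.47 = 12.18°.
a = sin²(Δφ/2) + cos φ₁ · cos φ₂ · sin²(Δλ/2) = 0.210266.
c = 2·atan2(√a, √(1−a)) = 0.95272 rad → d = 6371·c ≈ 6069.78 km.

6070 km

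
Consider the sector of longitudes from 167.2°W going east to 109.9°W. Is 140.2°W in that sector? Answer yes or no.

Yes

Band width going east from -167.2° to -109.9°: ((-109.9 − -167.2) mod 360) = 57.3°.
Offset of -140.2° east of the west edge: ((-140.2 − -167.2) mod 360) = 27.0°.
27.0° ≤ 57.3° ⇒ inside.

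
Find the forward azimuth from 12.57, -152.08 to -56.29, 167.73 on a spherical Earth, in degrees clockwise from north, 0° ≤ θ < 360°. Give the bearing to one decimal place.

201.6°

Δλ = 167.73 − -152.08 = 319.81°; wrapped into (−180°, 180°]: -40.19°.
θ = atan2( sin Δλ · cos φ₂ , cos φ₁ · sin φ₂ − sin φ₁ · cos φ₂ · cos Δλ )
  = atan2(-0.35815, -0.90419) = -158.391° → normalised to [0°, 360°): 201.609°.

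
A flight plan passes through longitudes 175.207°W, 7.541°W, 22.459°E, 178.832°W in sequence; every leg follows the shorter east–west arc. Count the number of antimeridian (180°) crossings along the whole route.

1

Leg 1: -175.207° → -7.541°, shortest Δλ = 167.666° (east) — does not cross 180°.
Leg 2: -7.541° → +22.459°, shortest Δλ = 30.0° (east) — does not cross 180°.
Leg 3: +22.459° → -178.832°, shortest Δλ = 158.709° (east) — crosses 180°.
Total crossings: 1.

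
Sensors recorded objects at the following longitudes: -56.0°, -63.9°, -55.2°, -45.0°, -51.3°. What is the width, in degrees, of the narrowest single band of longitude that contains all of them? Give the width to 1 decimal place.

18.9°

Sort the longitudes: -63.9°, -56.0°, -55.2°, -51.3°, -45.0°.
Eastward gaps between consecutive values (wrapping around): 7.9°, 0.8°, 3.9°, 6.3°, 341.1°.
Largest gap = 341.1° ⇒ minimal covering band is its complement: 360° − 341.1° = 18.9°.
Band runs from -63.9° eastward to -45.0°.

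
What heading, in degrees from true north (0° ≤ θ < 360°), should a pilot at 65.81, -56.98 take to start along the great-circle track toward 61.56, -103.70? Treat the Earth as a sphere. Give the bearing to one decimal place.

Δλ = -103.70 − -56.98 = -46.72°.
θ = atan2( sin Δλ · cos φ₂ , cos φ₁ · sin φ₂ − sin φ₁ · cos φ₂ · cos Δλ )
  = atan2(-0.34671, 0.06249) = -79.783° → normalised to [0°, 360°): 280.217°.

280.2°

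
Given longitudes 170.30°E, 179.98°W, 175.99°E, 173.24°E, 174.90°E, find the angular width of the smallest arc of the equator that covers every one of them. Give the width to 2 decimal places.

9.72°

Sort the longitudes: -179.98°, +170.30°, +173.24°, +174.90°, +175.99°.
Eastward gaps between consecutive values (wrapping around): 350.28°, 2.94°, 1.66°, 1.09°, 4.03°.
Largest gap = 350.28° ⇒ minimal covering band is its complement: 360° − 350.28° = 9.72°.
Band runs from +170.30° eastward to -179.98°, crossing the antimeridian.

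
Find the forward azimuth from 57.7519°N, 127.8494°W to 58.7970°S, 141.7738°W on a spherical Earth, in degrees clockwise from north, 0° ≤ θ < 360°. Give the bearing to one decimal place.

Δλ = -141.7738 − -127.8494 = -13.9244°.
θ = atan2( sin Δλ · cos φ₂ , cos φ₁ · sin φ₂ − sin φ₁ · cos φ₂ · cos Δλ )
  = atan2(-0.12467, -0.88168) = -171.952° → normalised to [0°, 360°): 188.048°.

188.0°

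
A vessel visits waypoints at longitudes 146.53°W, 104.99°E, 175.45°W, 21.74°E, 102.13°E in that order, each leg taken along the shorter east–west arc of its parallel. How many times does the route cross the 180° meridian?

3

Leg 1: -146.53° → +104.99°, shortest Δλ = -108.48° (west) — crosses 180°.
Leg 2: +104.99° → -175.45°, shortest Δλ = 79.56° (east) — crosses 180°.
Leg 3: -175.45° → +21.74°, shortest Δλ = -162.81° (west) — crosses 180°.
Leg 4: +21.74° → +102.13°, shortest Δλ = 80.39° (east) — does not cross 180°.
Total crossings: 3.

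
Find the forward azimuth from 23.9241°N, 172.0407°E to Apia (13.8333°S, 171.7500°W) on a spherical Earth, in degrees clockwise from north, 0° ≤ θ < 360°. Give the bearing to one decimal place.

155.6°

Δλ = -171.7500 − 172.0407 = -343.7907°; wrapped into (−180°, 180°]: 16.2093°.
θ = atan2( sin Δλ · cos φ₂ , cos φ₁ · sin φ₂ − sin φ₁ · cos φ₂ · cos Δλ )
  = atan2(0.27105, -0.59667) = 155.569° → normalised to [0°, 360°): 155.569°.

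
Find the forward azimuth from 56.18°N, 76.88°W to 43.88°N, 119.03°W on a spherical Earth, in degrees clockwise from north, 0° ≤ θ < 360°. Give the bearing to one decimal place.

Δλ = -119.03 − -76.88 = -42.15°.
θ = atan2( sin Δλ · cos φ₂ , cos φ₁ · sin φ₂ − sin φ₁ · cos φ₂ · cos Δλ )
  = atan2(-0.48371, -0.05817) = -96.857° → normalised to [0°, 360°): 263.143°.

263.1°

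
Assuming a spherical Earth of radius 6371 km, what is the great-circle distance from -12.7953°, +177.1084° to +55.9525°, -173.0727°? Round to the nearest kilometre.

Δλ = -173.0727 − 177.1084 = -350.1811°; wrapped into (−180°, 180°]: 9.8189°.
Δφ = 55.9525 − -12.7953 = 68.7478°.
a = sin²(Δφ/2) + cos φ₁ · cos φ₂ · sin²(Δλ/2) = 0.322762.
c = 2·atan2(√a, √(1−a)) = 1.20844 rad → d = 6371·c ≈ 7698.99 km.

7699 km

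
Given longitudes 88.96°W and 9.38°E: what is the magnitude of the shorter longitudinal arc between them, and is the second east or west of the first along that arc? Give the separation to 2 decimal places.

Raw difference: 9.38 − -88.96 = 98.34°.
Normalise into (−180°, 180°]: 98.34° stays 98.34°.
Positive ⇒ the second point lies to the east; separation 98.34°.

98.34° east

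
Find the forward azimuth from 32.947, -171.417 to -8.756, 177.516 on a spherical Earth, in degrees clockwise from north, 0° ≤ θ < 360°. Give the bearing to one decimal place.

196.1°

Δλ = 177.516 − -171.417 = 348.933°; wrapped into (−180°, 180°]: -11.067°.
θ = atan2( sin Δλ · cos φ₂ , cos φ₁ · sin φ₂ − sin φ₁ · cos φ₂ · cos Δλ )
  = atan2(-0.18972, -0.65527) = -163.853° → normalised to [0°, 360°): 196.147°.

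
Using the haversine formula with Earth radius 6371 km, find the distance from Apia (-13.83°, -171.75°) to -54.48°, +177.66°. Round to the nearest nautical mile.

Δλ = 177.66 − -171.75 = 349.41°; wrapped into (−180°, 180°]: -10.59°.
Δφ = -54.48 − -13.83 = -40.65°.
a = sin²(Δφ/2) + cos φ₁ · cos φ₂ · sin²(Δλ/2) = 0.125453.
c = 2·atan2(√a, √(1−a)) = 0.72410 rad → d = 6371·c ≈ 4613.26 km ≈ 2490.96 nmi.

2491 nmi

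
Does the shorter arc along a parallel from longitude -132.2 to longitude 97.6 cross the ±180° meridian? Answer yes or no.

Naïve |97.6 − -132.2| = 229.8° > 180°, so the shorter arc goes the other way round — across 180°.
Signed shortest Δλ = ((97.6 − -132.2 + 180) mod 360) − 180 = -130.2°.
Going west by 130.2° from -132.2° passes through 180° before reaching +97.6°.

Yes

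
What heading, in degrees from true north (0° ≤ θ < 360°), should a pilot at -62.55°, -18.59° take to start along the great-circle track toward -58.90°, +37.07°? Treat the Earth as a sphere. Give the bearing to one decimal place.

107.7°

Δλ = 37.07 − -18.59 = 55.66°.
θ = atan2( sin Δλ · cos φ₂ , cos φ₁ · sin φ₂ − sin φ₁ · cos φ₂ · cos Δλ )
  = atan2(0.42650, -0.13614) = 107.704° → normalised to [0°, 360°): 107.704°.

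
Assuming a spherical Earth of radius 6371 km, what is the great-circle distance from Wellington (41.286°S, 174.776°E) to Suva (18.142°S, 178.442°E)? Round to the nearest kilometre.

Δλ = 178.442 − 174.776 = 3.666°.
Δφ = -18.142 − -41.286 = 23.144°.
a = sin²(Δφ/2) + cos φ₁ · cos φ₂ · sin²(Δλ/2) = 0.040971.
c = 2·atan2(√a, √(1−a)) = 0.40764 rad → d = 6371·c ≈ 2597.08 km.

2597 km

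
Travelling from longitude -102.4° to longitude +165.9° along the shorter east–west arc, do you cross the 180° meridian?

Naïve |165.9 − -102.4| = 268.3° > 180°, so the shorter arc goes the other way round — across 180°.
Signed shortest Δλ = ((165.9 − -102.4 + 180) mod 360) − 180 = -91.7°.
Going west by 91.7° from -102.4° passes through 180° before reaching +165.9°.

Yes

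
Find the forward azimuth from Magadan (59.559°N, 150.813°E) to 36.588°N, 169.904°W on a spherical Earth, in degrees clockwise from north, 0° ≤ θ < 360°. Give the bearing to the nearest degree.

Δλ = -169.904 − 150.813 = -320.717°; wrapped into (−180°, 180°]: 39.283°.
θ = atan2( sin Δλ · cos φ₂ , cos φ₁ · sin φ₂ − sin φ₁ · cos φ₂ · cos Δλ )
  = atan2(0.50838, -0.23383) = 114.700° → normalised to [0°, 360°): 114.700°.

115°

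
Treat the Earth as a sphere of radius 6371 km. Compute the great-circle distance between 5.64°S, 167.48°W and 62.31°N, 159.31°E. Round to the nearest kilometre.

8067 km

Δλ = 159.31 − -167.48 = 326.79°; wrapped into (−180°, 180°]: -33.21°.
Δφ = 62.31 − -5.64 = 67.95°.
a = sin²(Δφ/2) + cos φ₁ · cos φ₂ · sin²(Δλ/2) = 0.350058.
c = 2·atan2(√a, √(1−a)) = 1.26622 rad → d = 6371·c ≈ 8067.11 km.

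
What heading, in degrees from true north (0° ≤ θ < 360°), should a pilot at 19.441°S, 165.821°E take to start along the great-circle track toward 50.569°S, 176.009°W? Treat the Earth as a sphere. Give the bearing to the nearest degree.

159°

Δλ = -176.009 − 165.821 = -341.830°; wrapped into (−180°, 180°]: 18.170°.
θ = atan2( sin Δλ · cos φ₂ , cos φ₁ · sin φ₂ − sin φ₁ · cos φ₂ · cos Δλ )
  = atan2(0.19806, -0.52749) = 159.420° → normalised to [0°, 360°): 159.420°.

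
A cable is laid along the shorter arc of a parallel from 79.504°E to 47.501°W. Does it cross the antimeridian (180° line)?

No

Signed shortest Δλ = ((-47.501 − 79.504 + 180) mod 360) − 180 = -127.005°.
Going west by 127.005° from +79.504° reaches -47.501° without touching 180°.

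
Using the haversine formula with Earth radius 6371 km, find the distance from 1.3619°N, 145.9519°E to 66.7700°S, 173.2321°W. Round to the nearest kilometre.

8222 km

Δλ = -173.2321 − 145.9519 = -319.1840°; wrapped into (−180°, 180°]: 40.8160°.
Δφ = -66.7700 − 1.3619 = -68.1319°.
a = sin²(Δφ/2) + cos φ₁ · cos φ₂ · sin²(Δλ/2) = 0.361710.
c = 2·atan2(√a, √(1−a)) = 1.29056 rad → d = 6371·c ≈ 8222.18 km.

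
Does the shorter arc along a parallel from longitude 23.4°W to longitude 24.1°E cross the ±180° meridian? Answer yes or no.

Signed shortest Δλ = ((24.1 − -23.4 + 180) mod 360) − 180 = 47.5°.
Going east by 47.5° from -23.4° reaches +24.1° without touching 180°.

No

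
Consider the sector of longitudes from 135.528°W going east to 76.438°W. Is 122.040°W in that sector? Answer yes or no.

Band width going east from -135.528° to -76.438°: ((-76.438 − -135.528) mod 360) = 59.090°.
Offset of -122.040° east of the west edge: ((-122.040 − -135.528) mod 360) = 13.488°.
13.488° ≤ 59.090° ⇒ inside.

Yes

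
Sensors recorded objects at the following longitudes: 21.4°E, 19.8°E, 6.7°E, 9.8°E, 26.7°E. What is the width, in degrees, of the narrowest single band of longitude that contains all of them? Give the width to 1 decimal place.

20.0°

Sort the longitudes: +6.7°, +9.8°, +19.8°, +21.4°, +26.7°.
Eastward gaps between consecutive values (wrapping around): 3.1°, 10.0°, 1.6°, 5.3°, 340.0°.
Largest gap = 340.0° ⇒ minimal covering band is its complement: 360° − 340.0° = 20.0°.
Band runs from +6.7° eastward to +26.7°.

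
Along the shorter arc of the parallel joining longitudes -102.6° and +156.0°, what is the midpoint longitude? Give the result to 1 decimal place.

Signed shortest Δλ from -102.6° to +156.0° is -101.4°.
Midpoint longitude = -102.6° + (-101.4°)/2 = -102.6° − 50.7° = -153.3°.
(The naïve average (-102.6 + +156.0)/2 = 26.7° is on the wrong side of the globe.)

-153.3°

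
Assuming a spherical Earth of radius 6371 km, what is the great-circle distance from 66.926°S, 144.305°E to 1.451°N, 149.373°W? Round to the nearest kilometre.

9151 km

Δλ = -149.373 − 144.305 = -293.678°; wrapped into (−180°, 180°]: 66.322°.
Δφ = 1.451 − -66.926 = 68.377°.
a = sin²(Δφ/2) + cos φ₁ · cos φ₂ · sin²(Δλ/2) = 0.432977.
c = 2·atan2(√a, √(1−a)) = 1.43634 rad → d = 6371·c ≈ 9150.95 km.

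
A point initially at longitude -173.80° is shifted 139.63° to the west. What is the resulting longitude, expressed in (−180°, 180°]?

+46.57°

Start at -173.80°; shift −139.63° → -313.43°.
-313.43° lies outside (−180°, 180°]; add 360° → +46.57°.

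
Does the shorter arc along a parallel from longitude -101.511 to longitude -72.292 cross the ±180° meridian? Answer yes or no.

No

Signed shortest Δλ = ((-72.292 − -101.511 + 180) mod 360) − 180 = 29.219°.
Going east by 29.219° from -101.511° reaches -72.292° without touching 180°.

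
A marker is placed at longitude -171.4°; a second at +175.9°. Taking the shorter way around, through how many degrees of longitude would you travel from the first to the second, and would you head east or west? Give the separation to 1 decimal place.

12.7° west

Raw difference: 175.9 − -171.4 = 347.3°.
Normalise into (−180°, 180°]: 347.3° − 360° = -12.7°.
Negative ⇒ the second point lies to the west; separation 12.7°.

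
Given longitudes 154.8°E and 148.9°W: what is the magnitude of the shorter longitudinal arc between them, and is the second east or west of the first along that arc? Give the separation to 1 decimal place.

56.3° east

Raw difference: -148.9 − 154.8 = -303.7°.
Normalise into (−180°, 180°]: -303.7° + 360° = 56.3°.
Positive ⇒ the second point lies to the east; separation 56.3°.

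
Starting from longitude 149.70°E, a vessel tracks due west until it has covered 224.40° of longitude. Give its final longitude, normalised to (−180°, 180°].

74.70°W

Start at +149.70°; shift −224.40° → -74.70°.
-74.70° already lies in (−180°, 180°].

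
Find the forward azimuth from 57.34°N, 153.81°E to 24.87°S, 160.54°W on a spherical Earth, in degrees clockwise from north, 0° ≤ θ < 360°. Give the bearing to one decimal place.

Δλ = -160.54 − 153.81 = -314.35°; wrapped into (−180°, 180°]: 45.65°.
θ = atan2( sin Δλ · cos φ₂ , cos φ₁ · sin φ₂ − sin φ₁ · cos φ₂ · cos Δλ )
  = atan2(0.64877, -0.76089) = 139.548° → normalised to [0°, 360°): 139.548°.

139.5°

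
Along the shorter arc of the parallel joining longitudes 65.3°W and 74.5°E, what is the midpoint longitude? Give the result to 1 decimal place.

4.6°E

Signed shortest Δλ from -65.3° to +74.5° is +139.8°.
Midpoint longitude = -65.3° + (+139.8°)/2 = -65.3° + 69.9° = +4.6°.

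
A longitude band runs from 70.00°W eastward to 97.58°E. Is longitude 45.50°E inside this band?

Yes

Band width going east from -70.00° to +97.58°: ((97.58 − -70.00) mod 360) = 167.58°.
Offset of +45.50° east of the west edge: ((45.50 − -70.00) mod 360) = 115.50°.
115.50° ≤ 167.58° ⇒ inside.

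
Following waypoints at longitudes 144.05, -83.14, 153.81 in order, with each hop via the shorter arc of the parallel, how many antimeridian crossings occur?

Leg 1: +144.05° → -83.14°, shortest Δλ = 132.81° (east) — crosses 180°.
Leg 2: -83.14° → +153.81°, shortest Δλ = -123.05° (west) — crosses 180°.
Total crossings: 2.

2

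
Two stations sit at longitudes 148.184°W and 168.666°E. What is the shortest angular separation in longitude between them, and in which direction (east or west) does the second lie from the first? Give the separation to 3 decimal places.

43.150° west

Raw difference: 168.666 − -148.184 = 316.85°.
Normalise into (−180°, 180°]: 316.85° − 360° = -43.15°.
Negative ⇒ the second point lies to the west; separation 43.150°.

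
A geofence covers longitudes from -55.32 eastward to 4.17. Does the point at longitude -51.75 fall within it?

Yes

Band width going east from -55.32° to +4.17°: ((4.17 − -55.32) mod 360) = 59.49°.
Offset of -51.75° east of the west edge: ((-51.75 − -55.32) mod 360) = 3.57°.
3.57° ≤ 59.49° ⇒ inside.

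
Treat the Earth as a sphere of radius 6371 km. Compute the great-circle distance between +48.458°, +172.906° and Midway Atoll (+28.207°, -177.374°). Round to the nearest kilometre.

Δλ = -177.374 − 172.906 = -350.280°; wrapped into (−180°, 180°]: 9.720°.
Δφ = 28.207 − 48.458 = -20.251°.
a = sin²(Δφ/2) + cos φ₁ · cos φ₂ · sin²(Δλ/2) = 0.035102.
c = 2·atan2(√a, √(1−a)) = 0.37694 rad → d = 6371·c ≈ 2401.48 km.

2401 km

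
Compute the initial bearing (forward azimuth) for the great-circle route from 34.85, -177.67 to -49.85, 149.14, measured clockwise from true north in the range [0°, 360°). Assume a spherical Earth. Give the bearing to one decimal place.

200.7°

Δλ = 149.14 − -177.67 = 326.81°; wrapped into (−180°, 180°]: -33.19°.
θ = atan2( sin Δλ · cos φ₂ , cos φ₁ · sin φ₂ − sin φ₁ · cos φ₂ · cos Δλ )
  = atan2(-0.35297, -0.93562) = -159.331° → normalised to [0°, 360°): 200.669°.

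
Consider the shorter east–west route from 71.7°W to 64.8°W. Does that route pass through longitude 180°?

No

Signed shortest Δλ = ((-64.8 − -71.7 + 180) mod 360) − 180 = 6.9°.
Going east by 6.9° from -71.7° reaches -64.8° without touching 180°.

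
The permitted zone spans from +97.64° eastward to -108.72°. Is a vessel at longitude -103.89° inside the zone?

Band width going east from +97.64° to -108.72°: ((-108.72 − 97.64) mod 360) = 153.64°.
Offset of -103.89° east of the west edge: ((-103.89 − 97.64) mod 360) = 158.47°.
158.47° > 153.64° ⇒ outside.

No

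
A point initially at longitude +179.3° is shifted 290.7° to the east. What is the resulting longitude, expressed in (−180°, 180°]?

+110.0°

Start at +179.3°; shift +290.7° → +470.0°.
+470.0° lies outside (−180°, 180°]; subtract 360° → +110.0°.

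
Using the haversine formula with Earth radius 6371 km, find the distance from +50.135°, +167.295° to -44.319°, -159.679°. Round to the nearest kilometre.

Δλ = -159.679 − 167.295 = -326.974°; wrapped into (−180°, 180°]: 33.026°.
Δφ = -44.319 − 50.135 = -94.454°.
a = sin²(Δφ/2) + cos φ₁ · cos φ₂ · sin²(Δλ/2) = 0.575879.
c = 2·atan2(√a, √(1−a)) = 1.72314 rad → d = 6371·c ≈ 10978.14 km.

10978 km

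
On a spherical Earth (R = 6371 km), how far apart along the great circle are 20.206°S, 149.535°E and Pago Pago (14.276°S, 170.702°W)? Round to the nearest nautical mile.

Δλ = -170.702 − 149.535 = -320.237°; wrapped into (−180°, 180°]: 39.763°.
Δφ = -14.276 − -20.206 = 5.930°.
a = sin²(Δφ/2) + cos φ₁ · cos φ₂ · sin²(Δλ/2) = 0.107858.
c = 2·atan2(√a, √(1−a)) = 0.66926 rad → d = 6371·c ≈ 4263.82 km ≈ 2302.28 nmi.

2302 nmi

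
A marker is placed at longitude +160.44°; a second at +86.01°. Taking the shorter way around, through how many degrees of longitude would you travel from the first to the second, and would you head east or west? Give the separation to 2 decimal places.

74.43° west

Raw difference: 86.01 − 160.44 = -74.43°.
Normalise into (−180°, 180°]: -74.43° stays -74.43°.
Negative ⇒ the second point lies to the west; separation 74.43°.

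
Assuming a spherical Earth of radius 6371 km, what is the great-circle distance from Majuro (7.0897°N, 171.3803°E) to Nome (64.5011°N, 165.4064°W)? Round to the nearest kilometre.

6642 km

Δλ = -165.4064 − 171.3803 = -336.7867°; wrapped into (−180°, 180°]: 23.2133°.
Δφ = 64.5011 − 7.0897 = 57.4114°.
a = sin²(Δφ/2) + cos φ₁ · cos φ₂ · sin²(Δλ/2) = 0.247991.
c = 2·atan2(√a, √(1−a)) = 1.04255 rad → d = 6371·c ≈ 6642.09 km.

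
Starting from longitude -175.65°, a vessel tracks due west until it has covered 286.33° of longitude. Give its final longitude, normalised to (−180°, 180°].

-101.98°

Start at -175.65°; shift −286.33° → -461.98°.
-461.98° lies outside (−180°, 180°]; add 360° → -101.98°.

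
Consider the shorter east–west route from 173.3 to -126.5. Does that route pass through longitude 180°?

Naïve |-126.5 − 173.3| = 299.8° > 180°, so the shorter arc goes the other way round — across 180°.
Signed shortest Δλ = ((-126.5 − 173.3 + 180) mod 360) − 180 = 60.2°.
Going east by 60.2° from +173.3° passes through 180° before reaching -126.5°.

Yes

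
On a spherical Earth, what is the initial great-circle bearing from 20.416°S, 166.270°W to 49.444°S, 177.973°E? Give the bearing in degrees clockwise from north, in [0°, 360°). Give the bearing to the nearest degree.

200°

Δλ = 177.973 − -166.270 = 344.243°; wrapped into (−180°, 180°]: -15.757°.
θ = atan2( sin Δλ · cos φ₂ , cos φ₁ · sin φ₂ − sin φ₁ · cos φ₂ · cos Δλ )
  = atan2(-0.17656, -0.49376) = -160.323° → normalised to [0°, 360°): 199.677°.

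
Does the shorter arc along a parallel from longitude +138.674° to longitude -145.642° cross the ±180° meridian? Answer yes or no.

Naïve |-145.642 − 138.674| = 284.316° > 180°, so the shorter arc goes the other way round — across 180°.
Signed shortest Δλ = ((-145.642 − 138.674 + 180) mod 360) − 180 = 75.684°.
Going east by 75.684° from +138.674° passes through 180° before reaching -145.642°.

Yes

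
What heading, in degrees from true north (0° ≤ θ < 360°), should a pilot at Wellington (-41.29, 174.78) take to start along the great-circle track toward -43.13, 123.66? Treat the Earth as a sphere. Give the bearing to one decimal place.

249.6°

Δλ = 123.66 − 174.78 = -51.12°.
θ = atan2( sin Δλ · cos φ₂ , cos φ₁ · sin φ₂ − sin φ₁ · cos φ₂ · cos Δλ )
  = atan2(-0.56813, -0.21140) = -110.411° → normalised to [0°, 360°): 249.589°.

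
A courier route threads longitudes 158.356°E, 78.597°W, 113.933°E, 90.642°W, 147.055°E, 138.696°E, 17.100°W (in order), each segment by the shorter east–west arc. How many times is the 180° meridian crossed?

4

Leg 1: +158.356° → -78.597°, shortest Δλ = 123.047° (east) — crosses 180°.
Leg 2: -78.597° → +113.933°, shortest Δλ = -167.47° (west) — crosses 180°.
Leg 3: +113.933° → -90.642°, shortest Δλ = 155.425° (east) — crosses 180°.
Leg 4: -90.642° → +147.055°, shortest Δλ = -122.303° (west) — crosses 180°.
Leg 5: +147.055° → +138.696°, shortest Δλ = -8.359° (west) — does not cross 180°.
Leg 6: +138.696° → -17.100°, shortest Δλ = -155.796° (west) — does not cross 180°.
Total crossings: 4.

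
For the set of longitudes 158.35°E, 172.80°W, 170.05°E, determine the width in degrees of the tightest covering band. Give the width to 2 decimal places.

28.85°

Sort the longitudes: -172.80°, +158.35°, +170.05°.
Eastward gaps between consecutive values (wrapping around): 331.15°, 11.70°, 17.15°.
Largest gap = 331.15° ⇒ minimal covering band is its complement: 360° − 331.15° = 28.85°.
Band runs from +158.35° eastward to -172.80°, crossing the antimeridian.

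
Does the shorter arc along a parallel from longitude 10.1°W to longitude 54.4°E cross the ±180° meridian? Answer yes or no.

No

Signed shortest Δλ = ((54.4 − -10.1 + 180) mod 360) − 180 = 64.5°.
Going east by 64.5° from -10.1° reaches +54.4° without touching 180°.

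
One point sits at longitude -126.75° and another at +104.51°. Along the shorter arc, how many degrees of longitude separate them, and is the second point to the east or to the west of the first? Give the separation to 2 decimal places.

128.74° west

Raw difference: 104.51 − -126.75 = 231.26°.
Normalise into (−180°, 180°]: 231.26° − 360° = -128.74°.
Negative ⇒ the second point lies to the west; separation 128.74°.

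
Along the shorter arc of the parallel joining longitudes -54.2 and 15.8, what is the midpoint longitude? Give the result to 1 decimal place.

Signed shortest Δλ from -54.2° to +15.8° is +70.0°.
Midpoint longitude = -54.2° + (+70.0°)/2 = -54.2° + 35.0° = -19.2°.

-19.2°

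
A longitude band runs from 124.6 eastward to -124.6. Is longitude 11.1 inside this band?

No

Band width going east from +124.6° to -124.6°: ((-124.6 − 124.6) mod 360) = 110.8°.
Offset of +11.1° east of the west edge: ((11.1 − 124.6) mod 360) = 246.5°.
246.5° > 110.8° ⇒ outside.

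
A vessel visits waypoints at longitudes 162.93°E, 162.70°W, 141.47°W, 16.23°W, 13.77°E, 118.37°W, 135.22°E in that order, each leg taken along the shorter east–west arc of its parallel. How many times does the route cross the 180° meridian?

Leg 1: +162.93° → -162.70°, shortest Δλ = 34.37° (east) — crosses 180°.
Leg 2: -162.70° → -141.47°, shortest Δλ = 21.23° (east) — does not cross 180°.
Leg 3: -141.47° → -16.23°, shortest Δλ = 125.24° (east) — does not cross 180°.
Leg 4: -16.23° → +13.77°, shortest Δλ = 30.0° (east) — does not cross 180°.
Leg 5: +13.77° → -118.37°, shortest Δλ = -132.14° (west) — does not cross 180°.
Leg 6: -118.37° → +135.22°, shortest Δλ = -106.41° (west) — crosses 180°.
Total crossings: 2.

2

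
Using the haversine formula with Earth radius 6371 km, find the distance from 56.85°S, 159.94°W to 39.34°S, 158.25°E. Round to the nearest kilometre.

3583 km

Δλ = 158.25 − -159.94 = 318.19°; wrapped into (−180°, 180°]: -41.81°.
Δφ = -39.34 − -56.85 = 17.51°.
a = sin²(Δφ/2) + cos φ₁ · cos φ₂ · sin²(Δλ/2) = 0.077014.
c = 2·atan2(√a, √(1−a)) = 0.56241 rad → d = 6371·c ≈ 3583.12 km.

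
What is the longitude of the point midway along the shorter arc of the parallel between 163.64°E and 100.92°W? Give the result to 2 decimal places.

148.64°W

Signed shortest Δλ from +163.64° to -100.92° is +95.44°.
Midpoint longitude = +163.64° + (+95.44°)/2 = +163.64° + 47.72° = +211.36°.
Normalise into (−180°, 180°]: -148.64°.
(The naïve average (+163.64 + -100.92)/2 = 31.36° is on the wrong side of the globe.)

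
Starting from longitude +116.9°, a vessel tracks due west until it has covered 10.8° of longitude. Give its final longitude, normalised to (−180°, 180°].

+106.1°

Start at +116.9°; shift −10.8° → +106.1°.
+106.1° already lies in (−180°, 180°].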